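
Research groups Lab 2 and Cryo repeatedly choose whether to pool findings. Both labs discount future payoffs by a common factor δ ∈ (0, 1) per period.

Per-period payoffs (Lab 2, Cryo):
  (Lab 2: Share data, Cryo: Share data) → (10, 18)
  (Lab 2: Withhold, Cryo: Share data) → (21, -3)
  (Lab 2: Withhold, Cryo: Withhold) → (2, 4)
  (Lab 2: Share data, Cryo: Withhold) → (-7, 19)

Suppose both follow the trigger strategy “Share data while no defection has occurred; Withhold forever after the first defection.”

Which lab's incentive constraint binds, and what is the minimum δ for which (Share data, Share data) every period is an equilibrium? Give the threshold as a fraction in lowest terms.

Lab 2; δ ≥ 11/19

For Lab 2: deviation gain 21−10 = 11, per-period punishment loss 10−2 = 8. IC gives δ ≥ 11/19.
For Cryo: gain 1, loss 14 per period, so δ ≥ 1/15.
The tighter constraint is Lab 2's, so cooperation needs δ ≥ 11/19.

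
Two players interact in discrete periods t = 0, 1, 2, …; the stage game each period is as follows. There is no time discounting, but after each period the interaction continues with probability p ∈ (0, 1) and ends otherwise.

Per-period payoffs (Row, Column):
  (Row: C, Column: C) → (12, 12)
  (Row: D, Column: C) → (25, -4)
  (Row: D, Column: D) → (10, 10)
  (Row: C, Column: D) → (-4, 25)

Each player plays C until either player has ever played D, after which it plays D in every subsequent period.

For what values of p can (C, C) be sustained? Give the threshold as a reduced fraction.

13/15

Expected cooperation value is 12 + p·12 + p²·12 + … = 12/(1−p); deviation gives 25 + p·10/(1−p).
12 ≥ 25(1−p) + 10p ⇒ 15p ≥ 13 ⇒ p ≥ 13/15.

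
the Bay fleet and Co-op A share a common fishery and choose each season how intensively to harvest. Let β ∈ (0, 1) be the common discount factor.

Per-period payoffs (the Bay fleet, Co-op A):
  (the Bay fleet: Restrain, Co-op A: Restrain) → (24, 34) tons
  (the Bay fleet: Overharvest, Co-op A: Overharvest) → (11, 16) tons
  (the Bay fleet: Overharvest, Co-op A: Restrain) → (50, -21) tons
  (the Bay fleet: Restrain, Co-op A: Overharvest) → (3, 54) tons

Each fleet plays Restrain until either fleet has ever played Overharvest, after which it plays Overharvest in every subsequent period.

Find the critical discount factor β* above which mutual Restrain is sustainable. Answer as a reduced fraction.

the Bay fleet: cooperation gives 24 each period; deviation gives 50 once then 11 forever.
  24/(1−β) ≥ 50 + 11β/(1−β) ⇒ β ≥ 26/39 = 2/3.
Co-op A: cooperation gives 34 each period; deviation gives 54 once then 16 forever.
  β ≥ 20/38 = 10/19.
Both must hold, so the binding constraint is the Bay fleet's: β ≥ 2/3.

2/3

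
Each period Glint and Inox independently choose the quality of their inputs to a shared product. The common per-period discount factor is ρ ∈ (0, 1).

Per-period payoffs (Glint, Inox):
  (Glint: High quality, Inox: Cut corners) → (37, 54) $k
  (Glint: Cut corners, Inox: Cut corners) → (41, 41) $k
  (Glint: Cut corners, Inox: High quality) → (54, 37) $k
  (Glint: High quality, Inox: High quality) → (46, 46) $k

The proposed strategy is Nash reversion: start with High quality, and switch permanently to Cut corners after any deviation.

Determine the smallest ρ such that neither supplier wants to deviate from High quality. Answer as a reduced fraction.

8/13

Cooperation forever yields 46 each period: 46/(1−ρ).
Deviating yields 54 once, then 41 forever: 54 + 41ρ/(1−ρ).
No profitable deviation requires 46/(1−ρ) ≥ 54 + 41ρ/(1−ρ).
Multiplying by (1−ρ): 46 ≥ 54(1−ρ) + 41ρ = 54 − 13ρ.
So 13ρ ≥ 8, i.e. ρ ≥ 8/13.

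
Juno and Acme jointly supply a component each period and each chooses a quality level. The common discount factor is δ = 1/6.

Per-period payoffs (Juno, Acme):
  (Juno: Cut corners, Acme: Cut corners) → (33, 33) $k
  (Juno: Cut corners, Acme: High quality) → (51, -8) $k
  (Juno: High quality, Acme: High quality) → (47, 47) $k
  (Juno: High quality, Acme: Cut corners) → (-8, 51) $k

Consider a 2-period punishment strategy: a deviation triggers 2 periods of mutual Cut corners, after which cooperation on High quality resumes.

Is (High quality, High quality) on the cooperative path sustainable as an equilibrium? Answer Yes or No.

No

IC: δ+…+δ^2 ≥ (51−47)/(47−33) = 2/7.
At δ = 1/6: partial sum = 0.1944 < 0.2857. Cooperation not sustainable.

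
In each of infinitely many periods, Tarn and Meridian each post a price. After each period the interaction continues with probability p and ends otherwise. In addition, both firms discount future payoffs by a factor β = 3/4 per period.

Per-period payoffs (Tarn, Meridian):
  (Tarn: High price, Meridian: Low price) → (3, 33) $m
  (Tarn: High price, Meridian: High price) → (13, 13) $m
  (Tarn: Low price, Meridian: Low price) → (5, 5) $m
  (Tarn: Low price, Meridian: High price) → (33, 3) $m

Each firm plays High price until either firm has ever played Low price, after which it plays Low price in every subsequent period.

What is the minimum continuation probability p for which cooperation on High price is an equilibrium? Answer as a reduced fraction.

With continuation probability p and discount β, the effective per-period discount factor is βp.
Grim-trigger IC: βp ≥ (33−13)/(33−5) = 5/7.
So p ≥ (5/7)/(3/4) = 20/21.

20/21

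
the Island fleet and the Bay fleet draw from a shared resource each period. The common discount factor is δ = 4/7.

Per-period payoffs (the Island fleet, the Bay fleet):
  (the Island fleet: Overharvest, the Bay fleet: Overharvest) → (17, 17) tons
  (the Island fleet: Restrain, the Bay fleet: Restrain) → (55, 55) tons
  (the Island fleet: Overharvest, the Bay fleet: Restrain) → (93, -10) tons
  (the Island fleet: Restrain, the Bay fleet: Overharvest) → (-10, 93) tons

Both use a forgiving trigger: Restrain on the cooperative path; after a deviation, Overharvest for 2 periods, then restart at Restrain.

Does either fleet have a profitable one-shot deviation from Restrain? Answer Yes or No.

A one-shot deviation gives 93 now, then 17 for 2 periods, then back to 55.
Gain from deviating: (93−55) today; loss: (55−17) in each of the next 2 periods.
No-deviation condition: (55−17)(δ+…+δ^2) ≥ 93−55, i.e. δ+…+δ^2 ≥ 1.
At δ = 4/7: δ+…+δ^2 = 0.8980 < 1.0000.
So cooperation is not sustainable.

Yes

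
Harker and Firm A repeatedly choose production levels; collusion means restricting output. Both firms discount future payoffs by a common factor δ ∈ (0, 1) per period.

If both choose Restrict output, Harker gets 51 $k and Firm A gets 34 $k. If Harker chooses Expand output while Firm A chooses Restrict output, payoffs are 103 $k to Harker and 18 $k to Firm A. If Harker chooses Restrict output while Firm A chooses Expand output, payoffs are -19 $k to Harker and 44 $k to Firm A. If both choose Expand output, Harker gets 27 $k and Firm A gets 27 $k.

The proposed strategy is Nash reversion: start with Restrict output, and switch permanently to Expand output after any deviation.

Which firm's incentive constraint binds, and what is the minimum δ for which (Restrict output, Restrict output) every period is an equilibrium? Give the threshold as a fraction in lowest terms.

Harker's threshold: (103−51)/(103−27) = 13/19.
Firm A's threshold: (44−34)/(44−27) = 10/17.
13/19 > 10/17, so Harker binds and δ* = 13/19.

Harker; δ ≥ 13/19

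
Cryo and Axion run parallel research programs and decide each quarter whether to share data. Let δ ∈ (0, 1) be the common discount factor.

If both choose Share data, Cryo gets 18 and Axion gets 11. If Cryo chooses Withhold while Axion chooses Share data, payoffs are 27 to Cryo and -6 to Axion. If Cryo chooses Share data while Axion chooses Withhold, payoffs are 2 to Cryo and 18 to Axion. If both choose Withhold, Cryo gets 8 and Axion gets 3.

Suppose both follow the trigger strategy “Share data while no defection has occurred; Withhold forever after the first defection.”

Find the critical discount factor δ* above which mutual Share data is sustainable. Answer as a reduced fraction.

9/19

For Cryo: deviation gain 27−18 = 9, per-period punishment loss 18−8 = 10. IC gives δ ≥ 9/19.
For Axion: gain 7, loss 8 per period, so δ ≥ 7/15.
The tighter constraint is Cryo's, so cooperation needs δ ≥ 9/19.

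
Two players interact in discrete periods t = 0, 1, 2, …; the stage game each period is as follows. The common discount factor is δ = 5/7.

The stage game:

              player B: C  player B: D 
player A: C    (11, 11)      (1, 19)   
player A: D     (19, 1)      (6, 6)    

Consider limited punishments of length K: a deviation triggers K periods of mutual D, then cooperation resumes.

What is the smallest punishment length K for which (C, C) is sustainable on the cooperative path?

4

Need Σ_{k=1}^{K} δ^k ≥ (19−11)/(11−6) = 1.6000 at δ = 5/7.
At K = 3 the sum is 1.5889 < 1.6000; at K = 4 it is 1.8492 ≥ 1.6000.
So the minimum punishment length is K = 4.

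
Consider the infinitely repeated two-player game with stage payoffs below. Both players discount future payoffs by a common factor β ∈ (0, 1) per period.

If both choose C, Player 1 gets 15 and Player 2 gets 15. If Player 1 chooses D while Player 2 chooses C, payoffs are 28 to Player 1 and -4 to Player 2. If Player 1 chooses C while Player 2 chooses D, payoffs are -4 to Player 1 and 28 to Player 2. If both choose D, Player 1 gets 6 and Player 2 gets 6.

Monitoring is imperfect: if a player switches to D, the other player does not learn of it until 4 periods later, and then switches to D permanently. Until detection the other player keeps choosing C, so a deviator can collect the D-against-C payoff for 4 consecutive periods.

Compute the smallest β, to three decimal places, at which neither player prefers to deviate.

0.877

A deviator earns 28 for 4 periods, then 6 forever; cooperating earns 15 forever. Multiplying the IC by (1−β):
15 ≥ 28(1−β^4) + 6β^4, so 22·β^4 ≥ 13 and β^4 ≥ 13/22.
β ≥ (13/22)^(1/4) ≈ 0.877.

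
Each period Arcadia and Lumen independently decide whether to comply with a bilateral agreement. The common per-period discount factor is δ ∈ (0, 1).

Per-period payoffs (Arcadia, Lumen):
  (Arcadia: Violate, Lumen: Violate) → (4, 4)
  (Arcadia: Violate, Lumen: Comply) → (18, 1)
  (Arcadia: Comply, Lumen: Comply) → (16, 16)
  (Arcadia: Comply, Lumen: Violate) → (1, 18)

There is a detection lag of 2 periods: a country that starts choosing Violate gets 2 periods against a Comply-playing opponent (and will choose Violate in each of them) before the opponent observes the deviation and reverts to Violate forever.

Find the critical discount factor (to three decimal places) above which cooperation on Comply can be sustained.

0.378

A deviator earns 18 for 2 periods, then 4 forever; cooperating earns 16 forever. Multiplying the IC by (1−δ):
16 ≥ 18(1−δ^2) + 4δ^2, so 14·δ^2 ≥ 2 and δ^2 ≥ 1/7.
δ ≥ (1/7)^(1/2) ≈ 0.378.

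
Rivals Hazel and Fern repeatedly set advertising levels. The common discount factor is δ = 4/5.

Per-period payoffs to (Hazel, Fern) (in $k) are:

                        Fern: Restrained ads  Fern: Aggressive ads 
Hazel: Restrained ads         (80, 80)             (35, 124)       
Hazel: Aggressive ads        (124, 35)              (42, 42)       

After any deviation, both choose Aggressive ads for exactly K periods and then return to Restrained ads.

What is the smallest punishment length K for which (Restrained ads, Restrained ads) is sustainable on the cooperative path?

2

No profitable deviation requires (80−42)(δ+…+δ^K) ≥ 124−80, i.e. δ+…+δ^K ≥ 22/19 ≈ 1.1579.
With δ = 4/5, the partial sums are K=1: 0.8000, K=2: 1.4400.
K = 2 is the first length at which the sum reaches 1.1579.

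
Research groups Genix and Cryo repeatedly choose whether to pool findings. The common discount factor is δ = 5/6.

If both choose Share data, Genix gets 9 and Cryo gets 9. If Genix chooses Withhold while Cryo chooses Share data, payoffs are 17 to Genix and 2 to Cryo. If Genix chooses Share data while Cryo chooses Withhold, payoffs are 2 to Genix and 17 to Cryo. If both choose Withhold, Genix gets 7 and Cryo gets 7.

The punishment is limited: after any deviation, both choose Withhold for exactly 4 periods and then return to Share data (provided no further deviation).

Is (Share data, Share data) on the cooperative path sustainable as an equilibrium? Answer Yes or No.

No

IC: δ+…+δ^4 ≥ (17−9)/(9−7) = 4.
At δ = 5/6: partial sum = 2.5887 < 4.0000. Cooperation not sustainable.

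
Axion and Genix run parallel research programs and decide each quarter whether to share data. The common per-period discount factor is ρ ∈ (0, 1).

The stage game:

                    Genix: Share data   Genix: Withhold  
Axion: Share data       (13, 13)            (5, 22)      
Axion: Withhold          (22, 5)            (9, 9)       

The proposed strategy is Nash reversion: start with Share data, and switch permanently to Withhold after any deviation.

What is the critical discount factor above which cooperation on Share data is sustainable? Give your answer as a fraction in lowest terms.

9/13

One-period gain from deviating is 22 − 13 = 9. The loss is 13 − 9 = 4 in every subsequent period, with present value 4·ρ/(1−ρ).
Deviation is unprofitable when 4·ρ/(1−ρ) ≥ 9, i.e. ρ/(1−ρ) ≥ 9/4.
Equivalently ρ ≥ 9/(9+4) = 9/13.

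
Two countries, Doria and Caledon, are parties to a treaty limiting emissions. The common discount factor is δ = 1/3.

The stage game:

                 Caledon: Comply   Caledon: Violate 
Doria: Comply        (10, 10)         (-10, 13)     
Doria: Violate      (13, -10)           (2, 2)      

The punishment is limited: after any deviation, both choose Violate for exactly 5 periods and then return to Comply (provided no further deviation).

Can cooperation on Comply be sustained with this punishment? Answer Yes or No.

A one-shot deviation gives 13 now, then 2 for 5 periods, then back to 10.
Gain from deviating: (13−10) today; loss: (10−2) in each of the next 5 periods.
No-deviation condition: (10−2)(δ+…+δ^5) ≥ 13−10, i.e. δ+…+δ^5 ≥ 3/8.
At δ = 1/3: δ+…+δ^5 = 0.4979 ≥ 0.3750.
So cooperation is sustainable.

Yes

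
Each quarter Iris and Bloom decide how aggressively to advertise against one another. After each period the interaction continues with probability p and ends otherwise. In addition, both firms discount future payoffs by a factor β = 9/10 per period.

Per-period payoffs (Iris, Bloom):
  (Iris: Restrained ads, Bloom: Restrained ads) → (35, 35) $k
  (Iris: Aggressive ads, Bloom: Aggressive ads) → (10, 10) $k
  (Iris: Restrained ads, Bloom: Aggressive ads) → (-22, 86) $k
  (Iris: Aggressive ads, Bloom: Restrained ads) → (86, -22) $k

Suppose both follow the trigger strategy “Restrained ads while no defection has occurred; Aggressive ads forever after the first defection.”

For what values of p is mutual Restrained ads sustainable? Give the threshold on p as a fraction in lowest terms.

85/114

With continuation probability p and discount β, the effective per-period discount factor is βp.
Grim-trigger IC: βp ≥ (86−35)/(86−10) = 51/76.
So p ≥ (51/76)/(9/10) = 85/114.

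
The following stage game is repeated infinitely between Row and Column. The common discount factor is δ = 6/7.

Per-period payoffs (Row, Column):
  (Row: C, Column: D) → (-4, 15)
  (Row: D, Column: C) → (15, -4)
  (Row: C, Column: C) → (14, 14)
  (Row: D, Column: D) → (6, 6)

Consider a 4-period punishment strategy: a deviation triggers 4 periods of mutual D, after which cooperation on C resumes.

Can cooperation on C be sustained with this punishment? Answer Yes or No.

Yes

IC: δ+…+δ^4 ≥ (15−14)/(14−6) = 1/8.
At δ = 6/7: partial sum = 2.7613 ≥ 0.1250. Cooperation sustainable.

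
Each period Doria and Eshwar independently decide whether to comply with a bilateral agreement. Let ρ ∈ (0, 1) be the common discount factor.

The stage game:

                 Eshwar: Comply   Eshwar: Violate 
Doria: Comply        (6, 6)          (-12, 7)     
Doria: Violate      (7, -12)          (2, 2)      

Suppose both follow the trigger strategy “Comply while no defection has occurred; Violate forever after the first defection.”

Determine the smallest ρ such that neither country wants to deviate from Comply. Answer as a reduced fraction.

1/5

One-period gain from deviating is 7 − 6 = 1. The loss is 6 − 2 = 4 in every subsequent period, with present value 4·ρ/(1−ρ).
Deviation is unprofitable when 4·ρ/(1−ρ) ≥ 1, i.e. ρ/(1−ρ) ≥ 1/4.
Equivalently ρ ≥ 1/(1+4) = 1/5.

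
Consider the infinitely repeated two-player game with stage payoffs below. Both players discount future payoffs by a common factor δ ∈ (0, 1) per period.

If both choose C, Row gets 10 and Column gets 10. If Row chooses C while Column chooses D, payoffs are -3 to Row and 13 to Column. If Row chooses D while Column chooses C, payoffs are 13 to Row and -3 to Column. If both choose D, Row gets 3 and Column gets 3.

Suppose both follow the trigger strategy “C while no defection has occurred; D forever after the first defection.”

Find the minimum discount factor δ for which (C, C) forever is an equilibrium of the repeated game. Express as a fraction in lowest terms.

One-period gain from deviating is 13 − 10 = 3. The loss is 10 − 3 = 7 in every subsequent period, with present value 7·δ/(1−δ).
Deviation is unprofitable when 7·δ/(1−δ) ≥ 3, i.e. δ/(1−δ) ≥ 3/7.
Equivalently δ ≥ 3/(3+7) = 3/10.

3/10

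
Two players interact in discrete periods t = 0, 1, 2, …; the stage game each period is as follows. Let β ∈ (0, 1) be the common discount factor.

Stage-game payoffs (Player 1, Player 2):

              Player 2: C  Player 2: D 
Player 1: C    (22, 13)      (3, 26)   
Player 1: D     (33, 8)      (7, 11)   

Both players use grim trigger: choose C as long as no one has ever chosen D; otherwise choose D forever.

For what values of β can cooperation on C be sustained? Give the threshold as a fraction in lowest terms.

13/15

For Player 1: deviation gain 33−22 = 11, per-period punishment loss 22−7 = 15. IC gives β ≥ 11/26.
For Player 2: gain 13, loss 2 per period, so β ≥ 13/15.
The tighter constraint is Player 2's, so cooperation needs β ≥ 13/15.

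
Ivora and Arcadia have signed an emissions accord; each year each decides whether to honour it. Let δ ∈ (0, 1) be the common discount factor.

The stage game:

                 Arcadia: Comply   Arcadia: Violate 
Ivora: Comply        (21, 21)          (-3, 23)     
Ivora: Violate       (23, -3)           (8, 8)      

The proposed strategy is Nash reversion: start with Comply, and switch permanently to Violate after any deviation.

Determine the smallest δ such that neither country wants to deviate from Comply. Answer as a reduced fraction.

2/15

Cooperation forever yields 21 each period: 21/(1−δ).
Deviating yields 23 once, then 8 forever: 23 + 8δ/(1−δ).
No profitable deviation requires 21/(1−δ) ≥ 23 + 8δ/(1−δ).
Multiplying by (1−δ): 21 ≥ 23(1−δ) + 8δ = 23 − 15δ.
So 15δ ≥ 2, i.e. δ ≥ 2/15.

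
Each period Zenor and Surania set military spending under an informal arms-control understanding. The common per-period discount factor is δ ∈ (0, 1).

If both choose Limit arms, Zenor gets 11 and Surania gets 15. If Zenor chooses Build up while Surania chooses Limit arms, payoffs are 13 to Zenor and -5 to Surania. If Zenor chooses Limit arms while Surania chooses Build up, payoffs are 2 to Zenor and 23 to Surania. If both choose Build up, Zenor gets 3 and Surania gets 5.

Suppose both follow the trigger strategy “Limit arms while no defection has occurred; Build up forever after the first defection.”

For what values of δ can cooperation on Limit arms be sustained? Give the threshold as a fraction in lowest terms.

Zenor: cooperation gives 11 each period; deviation gives 13 once then 3 forever.
  11/(1−δ) ≥ 13 + 3δ/(1−δ) ⇒ δ ≥ 2/10 = 1/5.
Surania: cooperation gives 15 each period; deviation gives 23 once then 5 forever.
  δ ≥ 8/18 = 4/9.
Both must hold, so the binding constraint is Surania's: δ ≥ 4/9.

4/9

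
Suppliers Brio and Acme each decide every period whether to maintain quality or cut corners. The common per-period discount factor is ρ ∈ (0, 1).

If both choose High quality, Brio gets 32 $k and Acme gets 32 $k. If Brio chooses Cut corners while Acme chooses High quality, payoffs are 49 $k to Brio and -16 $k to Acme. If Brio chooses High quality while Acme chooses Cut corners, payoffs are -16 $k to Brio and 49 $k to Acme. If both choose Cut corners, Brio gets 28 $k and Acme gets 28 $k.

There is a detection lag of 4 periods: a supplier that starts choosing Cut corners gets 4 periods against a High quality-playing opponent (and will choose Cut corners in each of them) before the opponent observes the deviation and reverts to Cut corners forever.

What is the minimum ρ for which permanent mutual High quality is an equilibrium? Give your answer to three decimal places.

Deviating for the 4 undetected periods gains 49−32 = 17 per period over cooperation, then loses 32−28 = 4 per period forever once punishment starts.
Gain: 17(1 + ρ + … + ρ^3); loss: 4·ρ^4/(1−ρ).
No profitable deviation ⇔ 17(1−ρ^4) ≤ 4·ρ^4, i.e. ρ^4 ≥ 17/(17+4) = 17/21.
Hence ρ ≥ (17/21)^(1/4) ≈ 0.949.

0.949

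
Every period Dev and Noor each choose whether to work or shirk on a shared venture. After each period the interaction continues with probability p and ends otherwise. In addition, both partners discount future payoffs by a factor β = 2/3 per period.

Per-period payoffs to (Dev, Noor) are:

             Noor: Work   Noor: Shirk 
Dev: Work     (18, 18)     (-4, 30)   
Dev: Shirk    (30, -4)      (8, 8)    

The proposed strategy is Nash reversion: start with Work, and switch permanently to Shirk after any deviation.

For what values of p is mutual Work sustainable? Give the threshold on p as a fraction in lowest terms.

9/11

Expected continuation weight on next period's payoff is β·p = 2/3·p, which plays the role of the discount factor.
Cooperation requires 2/3·p ≥ (30−18)/(30−8) = 6/11, hence p ≥ 9/11.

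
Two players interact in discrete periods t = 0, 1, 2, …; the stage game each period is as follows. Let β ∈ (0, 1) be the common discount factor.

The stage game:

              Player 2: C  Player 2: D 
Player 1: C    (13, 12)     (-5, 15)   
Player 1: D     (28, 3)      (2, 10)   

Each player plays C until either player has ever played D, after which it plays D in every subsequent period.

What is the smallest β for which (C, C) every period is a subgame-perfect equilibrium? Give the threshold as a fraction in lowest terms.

3/5

Player 1: cooperation gives 13 each period; deviation gives 28 once then 2 forever.
  13/(1−β) ≥ 28 + 2β/(1−β) ⇒ β ≥ 15/26.
Player 2: cooperation gives 12 each period; deviation gives 15 once then 10 forever.
  β ≥ 3/5.
Both must hold, so the binding constraint is Player 2's: β ≥ 3/5.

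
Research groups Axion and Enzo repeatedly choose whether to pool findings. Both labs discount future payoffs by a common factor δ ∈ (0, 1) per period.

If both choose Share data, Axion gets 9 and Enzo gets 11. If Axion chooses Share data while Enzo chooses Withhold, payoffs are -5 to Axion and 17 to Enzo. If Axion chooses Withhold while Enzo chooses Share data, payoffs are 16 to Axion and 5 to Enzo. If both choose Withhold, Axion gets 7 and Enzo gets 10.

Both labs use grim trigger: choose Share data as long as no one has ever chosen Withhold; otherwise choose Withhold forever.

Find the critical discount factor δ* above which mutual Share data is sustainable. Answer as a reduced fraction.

For Axion: deviation gain 16−9 = 7, per-period punishment loss 9−7 = 2. IC gives δ ≥ 7/9.
For Enzo: gain 6, loss 1 per period, so δ ≥ 6/7.
The tighter constraint is Enzo's, so cooperation needs δ ≥ 6/7.

6/7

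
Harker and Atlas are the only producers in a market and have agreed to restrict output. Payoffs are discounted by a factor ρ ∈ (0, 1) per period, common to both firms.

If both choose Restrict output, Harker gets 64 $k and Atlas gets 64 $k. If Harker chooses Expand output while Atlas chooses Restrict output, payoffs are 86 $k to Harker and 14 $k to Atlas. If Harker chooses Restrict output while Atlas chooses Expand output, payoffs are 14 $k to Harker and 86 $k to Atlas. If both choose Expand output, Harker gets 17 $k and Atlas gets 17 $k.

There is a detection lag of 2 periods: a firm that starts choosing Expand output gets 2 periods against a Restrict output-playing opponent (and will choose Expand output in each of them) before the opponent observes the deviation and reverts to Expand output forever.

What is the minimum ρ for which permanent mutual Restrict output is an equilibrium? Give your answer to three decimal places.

Deviating for the 2 undetected periods gains 86−64 = 22 per period over cooperation, then loses 64−17 = 47 per period forever once punishment starts.
Gain: 22(1 + ρ + … + ρ^1); loss: 47·ρ^2/(1−ρ).
No profitable deviation ⇔ 22(1−ρ^2) ≤ 47·ρ^2, i.e. ρ^2 ≥ 22/(22+47) = 22/69.
Hence ρ ≥ (22/69)^(1/2) ≈ 0.565.

0.565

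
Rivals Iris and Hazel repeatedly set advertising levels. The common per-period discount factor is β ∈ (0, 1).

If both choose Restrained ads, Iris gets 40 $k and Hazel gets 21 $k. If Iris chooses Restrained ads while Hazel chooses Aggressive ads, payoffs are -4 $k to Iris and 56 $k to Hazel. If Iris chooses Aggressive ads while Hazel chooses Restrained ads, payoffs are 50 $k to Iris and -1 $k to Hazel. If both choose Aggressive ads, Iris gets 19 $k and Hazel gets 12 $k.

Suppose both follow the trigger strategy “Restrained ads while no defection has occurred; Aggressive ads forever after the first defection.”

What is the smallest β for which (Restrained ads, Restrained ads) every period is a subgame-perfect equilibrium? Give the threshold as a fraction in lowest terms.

35/44

Iris's threshold: (50−40)/(50−19) = 10/31.
Hazel's threshold: (56−21)/(56−12) = 35/44.
10/31 < 35/44, so Hazel binds and β* = 35/44.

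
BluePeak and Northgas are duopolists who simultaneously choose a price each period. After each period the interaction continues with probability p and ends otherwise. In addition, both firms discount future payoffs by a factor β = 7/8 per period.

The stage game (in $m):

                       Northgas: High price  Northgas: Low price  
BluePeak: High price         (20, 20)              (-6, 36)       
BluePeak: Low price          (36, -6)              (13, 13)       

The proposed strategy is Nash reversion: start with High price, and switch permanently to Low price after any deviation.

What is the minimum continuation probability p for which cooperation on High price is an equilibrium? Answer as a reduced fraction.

128/161

Expected continuation weight on next period's payoff is β·p = 7/8·p, which plays the role of the discount factor.
Cooperation requires 7/8·p ≥ (36−20)/(36−13) = 16/23, hence p ≥ 128/161.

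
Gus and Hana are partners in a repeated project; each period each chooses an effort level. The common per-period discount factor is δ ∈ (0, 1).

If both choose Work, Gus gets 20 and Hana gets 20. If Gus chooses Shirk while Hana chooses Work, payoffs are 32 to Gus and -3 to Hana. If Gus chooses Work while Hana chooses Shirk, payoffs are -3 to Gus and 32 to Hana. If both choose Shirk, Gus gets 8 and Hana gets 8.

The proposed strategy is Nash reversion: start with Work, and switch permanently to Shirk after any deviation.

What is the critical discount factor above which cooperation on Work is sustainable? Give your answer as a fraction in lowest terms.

1/2

Cooperation forever yields 20 each period: 20/(1−δ).
Deviating yields 32 once, then 8 forever: 32 + 8δ/(1−δ).
No profitable deviation requires 20/(1−δ) ≥ 32 + 8δ/(1−δ).
Multiplying by (1−δ): 20 ≥ 32(1−δ) + 8δ = 32 − 24δ.
So 24δ ≥ 12, i.e. δ ≥ 12/24 = 1/2.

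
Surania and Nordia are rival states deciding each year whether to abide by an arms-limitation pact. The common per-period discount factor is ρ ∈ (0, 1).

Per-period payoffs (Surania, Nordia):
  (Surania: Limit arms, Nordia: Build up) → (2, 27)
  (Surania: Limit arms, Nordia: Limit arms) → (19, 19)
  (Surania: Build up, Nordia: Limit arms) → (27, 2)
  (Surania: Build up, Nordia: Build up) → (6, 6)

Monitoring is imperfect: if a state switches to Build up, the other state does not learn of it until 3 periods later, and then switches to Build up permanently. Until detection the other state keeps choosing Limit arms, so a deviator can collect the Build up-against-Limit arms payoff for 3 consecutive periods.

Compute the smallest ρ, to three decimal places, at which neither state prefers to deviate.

The best deviation is to choose Build up for all 3 undetected periods, earning 27 each, then 6 forever once detected.
Deviation value: 27(1−ρ^3)/(1−ρ) + 6ρ^3/(1−ρ); cooperation value: 19/(1−ρ).
IC: 19 ≥ 27(1−ρ^3) + 6ρ^3 = 27 − 21ρ^3.
So ρ^3 ≥ 8/21, giving ρ ≥ (8/21)^(1/3) ≈ 0.725.

0.725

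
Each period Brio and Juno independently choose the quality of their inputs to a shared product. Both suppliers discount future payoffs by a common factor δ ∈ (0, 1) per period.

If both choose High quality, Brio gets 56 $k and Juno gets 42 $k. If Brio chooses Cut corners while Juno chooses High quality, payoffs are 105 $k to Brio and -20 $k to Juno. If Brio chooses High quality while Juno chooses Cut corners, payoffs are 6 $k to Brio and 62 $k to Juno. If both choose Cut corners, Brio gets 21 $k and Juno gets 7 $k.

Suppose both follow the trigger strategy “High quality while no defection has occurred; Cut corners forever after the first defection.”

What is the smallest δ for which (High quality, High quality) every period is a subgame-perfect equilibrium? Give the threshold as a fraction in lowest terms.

7/12

Brio: cooperation gives 56 each period; deviation gives 105 once then 21 forever.
  56/(1−δ) ≥ 105 + 21δ/(1−δ) ⇒ δ ≥ 49/84 = 7/12.
Juno: cooperation gives 42 each period; deviation gives 62 once then 7 forever.
  δ ≥ 20/55 = 4/11.
Both must hold, so the binding constraint is Brio's: δ ≥ 7/12.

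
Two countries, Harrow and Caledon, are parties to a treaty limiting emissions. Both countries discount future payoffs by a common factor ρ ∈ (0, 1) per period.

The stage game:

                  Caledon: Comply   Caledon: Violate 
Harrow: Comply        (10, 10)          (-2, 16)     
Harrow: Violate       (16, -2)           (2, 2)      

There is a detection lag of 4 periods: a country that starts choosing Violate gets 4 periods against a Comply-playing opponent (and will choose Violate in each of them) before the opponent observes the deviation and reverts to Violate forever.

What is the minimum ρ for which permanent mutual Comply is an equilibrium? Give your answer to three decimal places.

A deviator earns 16 for 4 periods, then 2 forever; cooperating earns 10 forever. Multiplying the IC by (1−ρ):
10 ≥ 16(1−ρ^4) + 2ρ^4, so 14·ρ^4 ≥ 6 and ρ^4 ≥ 3/7.
ρ ≥ (3/7)^(1/4) ≈ 0.809.

0.809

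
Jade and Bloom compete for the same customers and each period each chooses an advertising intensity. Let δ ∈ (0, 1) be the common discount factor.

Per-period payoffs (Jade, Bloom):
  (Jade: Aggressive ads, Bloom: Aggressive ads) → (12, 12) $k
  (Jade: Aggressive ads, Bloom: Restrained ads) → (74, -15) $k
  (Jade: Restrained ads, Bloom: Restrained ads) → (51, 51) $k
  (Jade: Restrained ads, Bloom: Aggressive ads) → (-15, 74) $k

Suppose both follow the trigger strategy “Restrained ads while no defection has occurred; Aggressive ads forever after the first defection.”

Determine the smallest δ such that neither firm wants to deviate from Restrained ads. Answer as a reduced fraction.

23/62

Under grim trigger the critical discount factor is (T−C)/(T−P) with T = 74, C = 51, P = 12.
δ* = (74−51)/(74−12) = 23/62.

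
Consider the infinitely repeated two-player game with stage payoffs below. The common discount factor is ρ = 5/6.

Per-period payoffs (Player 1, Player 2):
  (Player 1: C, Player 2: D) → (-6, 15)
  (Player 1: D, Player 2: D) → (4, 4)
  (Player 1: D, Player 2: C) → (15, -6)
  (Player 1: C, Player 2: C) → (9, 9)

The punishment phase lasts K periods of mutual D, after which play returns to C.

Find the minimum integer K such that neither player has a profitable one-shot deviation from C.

IC: ρ(1−ρ^K)/(1−ρ) ≥ (15−9)/(9−4) = 6/5.
With ρ = 5/6: need 1 − ρ^K ≥ 6/5·(1−5/6)/(5/6), i.e. ρ^K ≤ 0.7600.
Since (5/6)^1 = 0.8333 and (5/6)^2 = 0.6944, the smallest such K is 2.

2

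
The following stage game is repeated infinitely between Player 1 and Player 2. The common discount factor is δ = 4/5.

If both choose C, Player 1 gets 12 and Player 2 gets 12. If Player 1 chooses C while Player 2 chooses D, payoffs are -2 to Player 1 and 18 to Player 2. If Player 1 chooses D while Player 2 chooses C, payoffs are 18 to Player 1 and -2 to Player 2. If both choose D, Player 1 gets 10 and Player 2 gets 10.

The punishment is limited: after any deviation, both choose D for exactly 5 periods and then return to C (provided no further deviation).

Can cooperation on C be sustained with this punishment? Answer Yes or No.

Comparing payoff streams over the 6 periods until play realigns: cooperate → 12(1+δ+…+δ^5); deviate → 18 + 10(δ+…+δ^5).
Cooperation is sustained iff (12−10)(δ+…+δ^5) ≥ 18−12.
δ+…+δ^5 = 4/5·(1−(4/5)^5)/(1−4/5) = 2.6893, and (18−12)/(12−10) = 3.0000.
2.6893 < 3.0000, so cooperation is not sustainable.

No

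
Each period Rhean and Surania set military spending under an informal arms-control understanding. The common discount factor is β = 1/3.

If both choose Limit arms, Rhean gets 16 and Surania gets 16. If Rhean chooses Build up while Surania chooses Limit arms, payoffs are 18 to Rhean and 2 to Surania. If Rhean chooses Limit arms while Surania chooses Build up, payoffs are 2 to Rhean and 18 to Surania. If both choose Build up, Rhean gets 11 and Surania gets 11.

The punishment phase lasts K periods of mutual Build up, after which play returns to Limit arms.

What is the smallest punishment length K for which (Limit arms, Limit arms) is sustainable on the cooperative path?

Need Σ_{k=1}^{K} β^k ≥ (18−16)/(16−11) = 0.4000 at β = 1/3.
At K = 1 the sum is 0.3333 < 0.4000; at K = 2 it is 0.4444 ≥ 0.4000.
So the minimum punishment length is K = 2.

2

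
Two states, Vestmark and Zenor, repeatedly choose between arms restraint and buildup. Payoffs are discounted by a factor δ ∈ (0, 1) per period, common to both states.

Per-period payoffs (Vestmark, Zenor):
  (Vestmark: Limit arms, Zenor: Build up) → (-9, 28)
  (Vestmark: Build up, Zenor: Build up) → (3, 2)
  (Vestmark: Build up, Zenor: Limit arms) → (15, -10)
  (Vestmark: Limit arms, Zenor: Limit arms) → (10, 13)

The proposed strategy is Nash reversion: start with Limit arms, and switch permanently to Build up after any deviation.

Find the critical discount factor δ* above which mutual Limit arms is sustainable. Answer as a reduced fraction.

15/26

Vestmark: cooperation gives 10 each period; deviation gives 15 once then 3 forever.
  10/(1−δ) ≥ 15 + 3δ/(1−δ) ⇒ δ ≥ 5/12.
Zenor: cooperation gives 13 each period; deviation gives 28 once then 2 forever.
  δ ≥ 15/26.
Both must hold, so the binding constraint is Zenor's: δ ≥ 15/26.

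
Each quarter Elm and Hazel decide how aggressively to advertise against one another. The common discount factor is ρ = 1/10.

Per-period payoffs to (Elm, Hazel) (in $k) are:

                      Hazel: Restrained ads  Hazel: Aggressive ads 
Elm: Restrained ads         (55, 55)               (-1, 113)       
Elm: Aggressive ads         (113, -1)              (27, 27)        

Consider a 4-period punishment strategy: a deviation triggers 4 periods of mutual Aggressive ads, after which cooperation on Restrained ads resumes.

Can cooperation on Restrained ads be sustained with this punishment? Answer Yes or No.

IC: ρ+…+ρ^4 ≥ (113−55)/(55−27) = 29/14.
At ρ = 1/10: partial sum = 0.1111 < 2.0714. Cooperation not sustainable.

No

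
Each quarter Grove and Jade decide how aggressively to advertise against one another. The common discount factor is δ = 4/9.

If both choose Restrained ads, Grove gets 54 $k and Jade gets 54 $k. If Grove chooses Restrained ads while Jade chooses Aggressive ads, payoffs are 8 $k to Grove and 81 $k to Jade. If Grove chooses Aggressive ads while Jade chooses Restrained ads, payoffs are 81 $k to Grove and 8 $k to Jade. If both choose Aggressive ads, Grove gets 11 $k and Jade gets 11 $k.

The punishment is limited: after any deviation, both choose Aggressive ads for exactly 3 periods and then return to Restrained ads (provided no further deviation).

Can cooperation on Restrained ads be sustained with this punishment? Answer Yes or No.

Yes

IC: δ+…+δ^3 ≥ (81−54)/(54−11) = 27/43.
At δ = 4/9: partial sum = 0.7298 ≥ 0.6279. Cooperation sustainable.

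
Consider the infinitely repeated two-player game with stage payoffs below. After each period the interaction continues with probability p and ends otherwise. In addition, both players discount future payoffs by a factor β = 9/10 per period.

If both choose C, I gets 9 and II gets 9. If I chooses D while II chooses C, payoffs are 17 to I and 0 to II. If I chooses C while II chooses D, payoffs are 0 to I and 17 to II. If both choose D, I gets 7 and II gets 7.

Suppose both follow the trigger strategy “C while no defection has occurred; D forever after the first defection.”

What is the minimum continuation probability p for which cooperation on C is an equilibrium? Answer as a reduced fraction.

8/9

Expected continuation weight on next period's payoff is β·p = 9/10·p, which plays the role of the discount factor.
Cooperation requires 9/10·p ≥ (17−9)/(17−7) = 4/5, hence p ≥ 8/9.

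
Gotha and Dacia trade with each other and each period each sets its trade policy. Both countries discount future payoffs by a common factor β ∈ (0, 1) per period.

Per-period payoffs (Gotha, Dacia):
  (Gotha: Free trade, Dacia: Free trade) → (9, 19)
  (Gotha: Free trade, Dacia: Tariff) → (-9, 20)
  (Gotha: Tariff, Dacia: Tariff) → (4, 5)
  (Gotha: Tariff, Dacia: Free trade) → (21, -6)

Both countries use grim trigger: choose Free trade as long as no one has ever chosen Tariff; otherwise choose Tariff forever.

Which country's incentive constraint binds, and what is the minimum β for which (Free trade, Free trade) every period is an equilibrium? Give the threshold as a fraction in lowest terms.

Gotha; β ≥ 12/17

Gotha: cooperation gives 9 each period; deviation gives 21 once then 4 forever.
  9/(1−β) ≥ 21 + 4β/(1−β) ⇒ β ≥ 12/17.
Dacia: cooperation gives 19 each period; deviation gives 20 once then 5 forever.
  β ≥ 1/15.
Both must hold, so the binding constraint is Gotha's: β ≥ 12/17.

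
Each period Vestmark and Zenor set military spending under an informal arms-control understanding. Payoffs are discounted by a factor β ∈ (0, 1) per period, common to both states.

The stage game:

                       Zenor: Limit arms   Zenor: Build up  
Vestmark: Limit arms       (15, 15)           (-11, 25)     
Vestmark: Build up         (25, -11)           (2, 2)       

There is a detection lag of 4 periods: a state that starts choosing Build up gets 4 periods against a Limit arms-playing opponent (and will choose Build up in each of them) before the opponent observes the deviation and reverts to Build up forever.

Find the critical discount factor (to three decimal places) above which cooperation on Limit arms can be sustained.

0.812

A deviator earns 25 for 4 periods, then 2 forever; cooperating earns 15 forever. Multiplying the IC by (1−β):
15 ≥ 25(1−β^4) + 2β^4, so 23·β^4 ≥ 10 and β^4 ≥ 10/23.
β ≥ (10/23)^(1/4) ≈ 0.812.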